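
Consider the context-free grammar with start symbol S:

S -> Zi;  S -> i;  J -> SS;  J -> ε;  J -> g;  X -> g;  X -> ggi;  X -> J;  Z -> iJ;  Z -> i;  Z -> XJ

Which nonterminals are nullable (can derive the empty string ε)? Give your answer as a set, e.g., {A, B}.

Directly nullable (have an ε-rule): {J}.
X is nullable via X -> J (every symbol on the right is already known nullable).
Z is nullable via Z -> XJ (every symbol on the right is already known nullable).
Not nullable: S — each has a terminal in every rule's right-hand side or depends on a non-nullable symbol.

{J, X, Z}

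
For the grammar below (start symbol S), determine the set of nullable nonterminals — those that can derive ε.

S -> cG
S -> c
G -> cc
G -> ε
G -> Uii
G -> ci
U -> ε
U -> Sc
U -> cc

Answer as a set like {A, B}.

Directly nullable (have an ε-rule): {G, U}.
Not nullable: S — each has a terminal in every rule's right-hand side or depends on a non-nullable symbol.

{G, U}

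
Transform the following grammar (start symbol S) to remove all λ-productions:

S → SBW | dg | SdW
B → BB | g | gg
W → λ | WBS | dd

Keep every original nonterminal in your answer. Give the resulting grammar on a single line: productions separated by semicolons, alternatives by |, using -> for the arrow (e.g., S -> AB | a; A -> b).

Nullable set: {W}.
S -> SBW: W nullable, giving SB | SBW.
S -> SdW: W nullable, giving Sd | SdW.
Drop W -> λ.
W -> WBS: W nullable, giving BS | WBS.
Unchanged (no nullable symbols): S -> dg; B -> BB; B -> g; B -> gg; W -> dd.

S -> SB | Sd | dg | SBW | SdW; B -> g | BB | gg; W -> BS | dd | WBS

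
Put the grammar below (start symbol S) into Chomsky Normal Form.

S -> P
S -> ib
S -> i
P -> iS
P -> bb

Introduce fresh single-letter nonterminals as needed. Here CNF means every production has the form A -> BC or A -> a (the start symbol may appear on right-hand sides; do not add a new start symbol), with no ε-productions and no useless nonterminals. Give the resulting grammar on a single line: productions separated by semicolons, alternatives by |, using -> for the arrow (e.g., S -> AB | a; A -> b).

S -> i | AA | BA | BS; A -> b; B -> i

No ε-productions.
After unit-elimination: S -> i | bb | iS | ib; P -> bb | iS.
TERM: introduce A -> b, B -> i and substitute in every rule of length ≥2.
Drop unreachable/unproductive: P.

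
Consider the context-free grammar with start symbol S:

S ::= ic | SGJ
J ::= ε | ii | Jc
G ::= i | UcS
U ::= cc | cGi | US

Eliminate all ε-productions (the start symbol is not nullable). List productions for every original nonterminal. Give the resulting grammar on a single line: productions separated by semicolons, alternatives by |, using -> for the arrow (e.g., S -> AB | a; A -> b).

Nullable set: {J}.
S -> SGJ: J nullable, giving SG | SGJ.
Drop J -> ε.
J -> Jc: J nullable, giving Jc | c.
Unchanged (no nullable symbols): S -> ic; G -> UcS; G -> i; J -> ii; U -> US; U -> cGi; U -> cc.

S -> SG | ic | SGJ; G -> i | UcS; J -> c | Jc | ii; U -> US | cc | cGi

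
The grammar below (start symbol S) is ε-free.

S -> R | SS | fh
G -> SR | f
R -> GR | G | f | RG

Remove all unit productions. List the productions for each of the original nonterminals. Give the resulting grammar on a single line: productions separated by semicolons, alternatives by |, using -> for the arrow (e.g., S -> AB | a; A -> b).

Unit productions: R->G, S->R.
Unit pairs (A ⇒* B via units): (R,G), (S,G), (S,R).
S: inherits non-unit rules of {G, R, S} → GR | RG | SR | SS | f | fh.
G: inherits non-unit rules of {G} → SR | f.
R: inherits non-unit rules of {G, R} → GR | RG | SR | f.

S -> f | GR | RG | SR | SS | fh; G -> f | SR; R -> f | GR | RG | SR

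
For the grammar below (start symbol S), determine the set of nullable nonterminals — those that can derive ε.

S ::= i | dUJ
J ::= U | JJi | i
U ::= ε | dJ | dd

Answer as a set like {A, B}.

{J, U}

Directly nullable (have an ε-rule): {U}.
J is nullable via J -> U (every symbol on the right is already known nullable).
Not nullable: S — each has a terminal in every rule's right-hand side or depends on a non-nullable symbol.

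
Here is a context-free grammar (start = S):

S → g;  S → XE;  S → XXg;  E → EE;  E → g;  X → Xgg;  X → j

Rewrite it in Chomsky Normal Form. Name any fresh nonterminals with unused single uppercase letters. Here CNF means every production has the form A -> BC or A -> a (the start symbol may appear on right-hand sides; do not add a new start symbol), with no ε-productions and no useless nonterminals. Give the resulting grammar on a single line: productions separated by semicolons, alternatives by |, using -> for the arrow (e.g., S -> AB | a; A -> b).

No ε-productions.
No unit productions to eliminate.
TERM: introduce A -> g and substitute in every rule of length ≥2.
BIN: S -> XXA becomes S -> XB, B -> XA; X -> XAA becomes X -> XC, C -> AA.

S -> g | XB | XE; A -> g; B -> XA; C -> AA; E -> g | EE; X -> j | XC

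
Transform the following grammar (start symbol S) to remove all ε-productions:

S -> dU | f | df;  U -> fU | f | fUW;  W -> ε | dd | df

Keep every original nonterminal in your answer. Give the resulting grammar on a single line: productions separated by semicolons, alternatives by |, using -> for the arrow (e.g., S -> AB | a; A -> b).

S -> f | dU | df; U -> f | fU | fUW; W -> dd | df

Nullable set: {W}.
U -> fUW: W nullable, giving fU | fUW.
Drop W -> ε.
Unchanged (no nullable symbols): S -> dU; S -> df; S -> f; U -> f; U -> fU; W -> dd; W -> df.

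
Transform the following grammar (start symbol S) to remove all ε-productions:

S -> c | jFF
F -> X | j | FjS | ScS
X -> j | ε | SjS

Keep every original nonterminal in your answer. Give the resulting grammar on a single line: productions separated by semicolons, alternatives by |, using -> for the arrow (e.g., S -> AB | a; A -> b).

Nullable set: {F, X}.
S -> jFF: F, F nullable, giving j | jF | jFF.
F -> FjS: F nullable, giving FjS | jS.
F -> X: X nullable, giving X.
Drop X -> ε.
Unchanged (no nullable symbols): S -> c; F -> ScS; F -> j; X -> SjS; X -> j.

S -> c | j | jF | jFF; F -> X | j | jS | FjS | ScS; X -> j | SjS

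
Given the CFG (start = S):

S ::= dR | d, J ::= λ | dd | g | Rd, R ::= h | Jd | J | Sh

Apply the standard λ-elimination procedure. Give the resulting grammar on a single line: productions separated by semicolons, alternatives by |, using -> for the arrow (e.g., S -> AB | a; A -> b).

S -> d | dR; J -> d | g | Rd | dd; R -> J | d | h | Jd | Sh

Nullable set: {J, R}.
S -> dR: R nullable, giving d | dR.
Drop J -> λ.
J -> Rd: R nullable, giving Rd | d.
R -> J: J nullable, giving J.
R -> Jd: J nullable, giving Jd | d.
Unchanged (no nullable symbols): S -> d; J -> dd; J -> g; R -> Sh; R -> h.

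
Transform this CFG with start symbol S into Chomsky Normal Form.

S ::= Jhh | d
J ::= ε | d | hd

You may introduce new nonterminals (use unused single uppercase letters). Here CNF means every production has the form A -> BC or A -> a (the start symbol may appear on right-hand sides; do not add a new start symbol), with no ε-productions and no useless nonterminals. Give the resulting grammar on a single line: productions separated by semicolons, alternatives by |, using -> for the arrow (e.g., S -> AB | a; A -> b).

S -> d | AA | JC; A -> h; B -> d; C -> AA; J -> d | AB

Nullable: {J}; after ε-elimination: S -> d | hh | Jhh; J -> d | hd.
No unit productions to eliminate.
TERM: introduce B -> d, A -> h and substitute in every rule of length ≥2.
BIN: S -> JAA becomes S -> JC, C -> AA.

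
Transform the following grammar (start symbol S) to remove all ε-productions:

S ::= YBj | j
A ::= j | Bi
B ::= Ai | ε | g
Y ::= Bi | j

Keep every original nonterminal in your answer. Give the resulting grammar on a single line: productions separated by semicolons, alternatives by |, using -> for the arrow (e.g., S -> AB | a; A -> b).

Nullable set: {B}.
S -> YBj: B nullable, giving YBj | Yj.
A -> Bi: B nullable, giving Bi | i.
Drop B -> ε.
Y -> Bi: B nullable, giving Bi | i.
Unchanged (no nullable symbols): S -> j; A -> j; B -> Ai; B -> g; Y -> j.

S -> j | Yj | YBj; A -> i | j | Bi; B -> g | Ai; Y -> i | j | Bi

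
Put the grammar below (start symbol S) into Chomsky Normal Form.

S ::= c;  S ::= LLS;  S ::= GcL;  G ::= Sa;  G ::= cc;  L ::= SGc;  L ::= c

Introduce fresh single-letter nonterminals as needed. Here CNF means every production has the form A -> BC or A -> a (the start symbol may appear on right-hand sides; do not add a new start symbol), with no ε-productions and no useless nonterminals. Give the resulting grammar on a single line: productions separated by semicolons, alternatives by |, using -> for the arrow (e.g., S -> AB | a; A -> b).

No ε-productions.
No unit productions to eliminate.
TERM: introduce A -> a, B -> c and substitute in every rule of length ≥2.
BIN: L -> SGB becomes L -> SC, C -> GB; S -> GBL becomes S -> GD, D -> BL; S -> LLS becomes S -> LE, E -> LS.

S -> c | GD | LE; A -> a; B -> c; C -> GB; D -> BL; E -> LS; G -> BB | SA; L -> c | SC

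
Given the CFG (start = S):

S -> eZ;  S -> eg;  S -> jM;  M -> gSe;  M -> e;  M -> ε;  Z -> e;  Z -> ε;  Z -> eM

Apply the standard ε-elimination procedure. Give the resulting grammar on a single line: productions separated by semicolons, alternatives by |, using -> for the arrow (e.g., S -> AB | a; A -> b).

S -> e | j | eZ | eg | jM; M -> e | gSe; Z -> e | eM

Nullable set: {M, Z}.
S -> eZ: Z nullable, giving e | eZ.
S -> jM: M nullable, giving j | jM.
Drop M -> ε.
Drop Z -> ε.
Z -> eM: M nullable, giving e | eM.
Unchanged (no nullable symbols): S -> eg; M -> e; M -> gSe; Z -> e.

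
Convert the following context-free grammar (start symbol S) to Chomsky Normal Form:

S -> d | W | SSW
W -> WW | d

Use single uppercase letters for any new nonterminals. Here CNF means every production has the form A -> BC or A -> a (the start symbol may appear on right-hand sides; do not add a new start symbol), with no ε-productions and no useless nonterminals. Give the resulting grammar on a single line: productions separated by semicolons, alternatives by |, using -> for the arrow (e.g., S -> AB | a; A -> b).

No ε-productions.
After unit-elimination: S -> d | WW | SSW; W -> d | WW.
BIN: S -> SSW becomes S -> SA, A -> SW.

S -> d | SA | WW; A -> SW; W -> d | WW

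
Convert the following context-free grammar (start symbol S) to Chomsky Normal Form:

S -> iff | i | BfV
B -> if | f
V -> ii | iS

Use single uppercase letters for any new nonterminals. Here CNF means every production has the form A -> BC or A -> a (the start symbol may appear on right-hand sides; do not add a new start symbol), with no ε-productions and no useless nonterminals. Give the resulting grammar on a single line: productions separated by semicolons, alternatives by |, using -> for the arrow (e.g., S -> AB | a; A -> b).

S -> i | AD | BE; A -> i; B -> f | AC; C -> f; D -> CC; E -> CV; V -> AA | AS

No ε-productions.
No unit productions to eliminate.
TERM: introduce C -> f, A -> i and substitute in every rule of length ≥2.
BIN: S -> ACC becomes S -> AD, D -> CC; S -> BCV becomes S -> BE, E -> CV.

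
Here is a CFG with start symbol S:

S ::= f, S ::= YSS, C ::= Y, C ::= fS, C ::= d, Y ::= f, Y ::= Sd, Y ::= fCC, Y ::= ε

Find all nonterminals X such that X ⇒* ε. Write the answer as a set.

Directly nullable (have an ε-rule): {Y}.
C is nullable via C -> Y (every symbol on the right is already known nullable).
Not nullable: S — each has a terminal in every rule's right-hand side or depends on a non-nullable symbol.

{C, Y}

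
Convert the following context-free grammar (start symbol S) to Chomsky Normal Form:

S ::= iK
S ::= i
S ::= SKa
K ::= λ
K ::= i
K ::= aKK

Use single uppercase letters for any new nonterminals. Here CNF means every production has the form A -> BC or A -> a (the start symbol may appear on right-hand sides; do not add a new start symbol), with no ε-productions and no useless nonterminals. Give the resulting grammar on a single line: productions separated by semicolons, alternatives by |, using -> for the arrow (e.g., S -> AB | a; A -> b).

S -> i | BK | SA | SD; A -> a; B -> i; C -> KK; D -> KA; K -> a | i | AC | AK

Nullable: {K}; after ε-elimination: S -> i | Sa | iK | SKa; K -> a | i | aK | aKK.
No unit productions to eliminate.
TERM: introduce A -> a, B -> i and substitute in every rule of length ≥2.
BIN: K -> AKK becomes K -> AC, C -> KK; S -> SKA becomes S -> SD, D -> KA.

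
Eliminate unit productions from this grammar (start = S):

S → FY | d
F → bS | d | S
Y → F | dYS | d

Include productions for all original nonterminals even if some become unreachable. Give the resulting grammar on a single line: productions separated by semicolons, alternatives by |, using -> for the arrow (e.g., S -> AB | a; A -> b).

Unit productions: F->S, Y->F.
Unit pairs (A ⇒* B via units): (F,S), (Y,F), (Y,S).
S: inherits non-unit rules of {S} → FY | d.
F: inherits non-unit rules of {F, S} → FY | bS | d.
Y: inherits non-unit rules of {F, S, Y} → FY | bS | d | dYS.

S -> d | FY; F -> d | FY | bS; Y -> d | FY | bS | dYS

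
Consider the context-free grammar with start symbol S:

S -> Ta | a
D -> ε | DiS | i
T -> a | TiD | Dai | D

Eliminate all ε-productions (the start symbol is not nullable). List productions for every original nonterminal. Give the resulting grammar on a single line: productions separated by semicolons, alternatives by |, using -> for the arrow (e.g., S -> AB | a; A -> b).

Nullable set: {D, T}.
S -> Ta: T nullable, giving Ta | a.
Drop D -> ε.
D -> DiS: D nullable, giving DiS | iS.
T -> D: D nullable, giving D.
T -> Dai: D nullable, giving Dai | ai.
T -> TiD: T, D nullable, giving Ti | TiD | i | iD.
Unchanged (no nullable symbols): S -> a; D -> i; T -> a.

S -> a | Ta; D -> i | iS | DiS; T -> D | a | i | Ti | ai | iD | Dai | TiD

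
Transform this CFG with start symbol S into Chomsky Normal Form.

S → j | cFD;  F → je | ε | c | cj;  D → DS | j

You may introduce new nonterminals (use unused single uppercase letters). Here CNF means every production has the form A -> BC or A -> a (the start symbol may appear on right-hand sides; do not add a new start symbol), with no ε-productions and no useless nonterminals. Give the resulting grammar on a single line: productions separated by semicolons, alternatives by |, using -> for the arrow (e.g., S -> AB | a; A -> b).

S -> j | AD | AE; A -> c; B -> j; C -> e; D -> j | DS; E -> FD; F -> c | AB | BC

Nullable: {F}; after ε-elimination: S -> j | cD | cFD; D -> j | DS; F -> c | cj | je.
No unit productions to eliminate.
TERM: introduce A -> c, C -> e, B -> j and substitute in every rule of length ≥2.
BIN: S -> AFD becomes S -> AE, E -> FD.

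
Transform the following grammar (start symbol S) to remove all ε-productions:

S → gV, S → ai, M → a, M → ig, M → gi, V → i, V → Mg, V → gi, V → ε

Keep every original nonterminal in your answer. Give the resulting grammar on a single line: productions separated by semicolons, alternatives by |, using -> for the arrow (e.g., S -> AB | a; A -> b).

Nullable set: {V}.
S -> gV: V nullable, giving g | gV.
Drop V -> ε.
Unchanged (no nullable symbols): S -> ai; M -> a; M -> gi; M -> ig; V -> Mg; V -> gi; V -> i.

S -> g | ai | gV; M -> a | gi | ig; V -> i | Mg | gi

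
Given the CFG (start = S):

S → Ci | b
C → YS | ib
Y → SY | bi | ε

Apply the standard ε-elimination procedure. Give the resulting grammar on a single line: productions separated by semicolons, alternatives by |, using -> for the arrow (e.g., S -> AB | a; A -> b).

S -> b | Ci; C -> S | YS | ib; Y -> S | SY | bi

Nullable set: {Y}.
C -> YS: Y nullable, giving S | YS.
Drop Y -> ε.
Y -> SY: Y nullable, giving S | SY.
Unchanged (no nullable symbols): S -> Ci; S -> b; C -> ib; Y -> bi.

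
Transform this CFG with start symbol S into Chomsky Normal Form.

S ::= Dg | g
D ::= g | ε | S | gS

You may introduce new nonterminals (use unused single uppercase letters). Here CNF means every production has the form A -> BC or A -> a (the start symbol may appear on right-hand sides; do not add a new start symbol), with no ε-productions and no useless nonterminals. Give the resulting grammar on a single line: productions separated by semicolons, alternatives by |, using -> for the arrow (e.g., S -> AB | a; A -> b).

Nullable: {D}; after ε-elimination: S -> g | Dg; D -> S | g | gS.
After unit-elimination: S -> g | Dg; D -> g | Dg | gS.
TERM: introduce A -> g and substitute in every rule of length ≥2.

S -> g | DA; A -> g; D -> g | AS | DA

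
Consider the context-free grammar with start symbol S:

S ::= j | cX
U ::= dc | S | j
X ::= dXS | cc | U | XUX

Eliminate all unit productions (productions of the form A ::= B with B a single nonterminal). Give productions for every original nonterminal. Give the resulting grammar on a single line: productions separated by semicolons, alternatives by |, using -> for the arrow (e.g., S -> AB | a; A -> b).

S -> j | cX; U -> j | cX | dc; X -> j | cX | cc | dc | XUX | dXS

Unit productions: U->S, X->U.
Unit pairs (A ⇒* B via units): (U,S), (X,S), (X,U).
S: inherits non-unit rules of {S} → cX | j.
U: inherits non-unit rules of {S, U} → cX | dc | j.
X: inherits non-unit rules of {S, U, X} → XUX | cX | cc | dXS | dc | j.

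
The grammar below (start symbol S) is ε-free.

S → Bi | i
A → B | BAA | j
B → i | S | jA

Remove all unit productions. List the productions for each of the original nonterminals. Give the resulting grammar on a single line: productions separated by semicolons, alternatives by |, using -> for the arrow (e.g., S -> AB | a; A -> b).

S -> i | Bi; A -> i | j | Bi | jA | BAA; B -> i | Bi | jA

Unit productions: A->B, B->S.
Unit pairs (A ⇒* B via units): (A,B), (A,S), (B,S).
S: inherits non-unit rules of {S} → Bi | i.
A: inherits non-unit rules of {A, B, S} → BAA | Bi | i | j | jA.
B: inherits non-unit rules of {B, S} → Bi | i | jA.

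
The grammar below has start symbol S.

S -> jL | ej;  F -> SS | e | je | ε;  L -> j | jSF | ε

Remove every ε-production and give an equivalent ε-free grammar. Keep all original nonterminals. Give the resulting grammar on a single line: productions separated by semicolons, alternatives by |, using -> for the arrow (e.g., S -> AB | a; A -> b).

Nullable set: {F, L}.
S -> jL: L nullable, giving j | jL.
Drop F -> ε.
Drop L -> ε.
L -> jSF: F nullable, giving jS | jSF.
Unchanged (no nullable symbols): S -> ej; F -> SS; F -> e; F -> je; L -> j.

S -> j | ej | jL; F -> e | SS | je; L -> j | jS | jSF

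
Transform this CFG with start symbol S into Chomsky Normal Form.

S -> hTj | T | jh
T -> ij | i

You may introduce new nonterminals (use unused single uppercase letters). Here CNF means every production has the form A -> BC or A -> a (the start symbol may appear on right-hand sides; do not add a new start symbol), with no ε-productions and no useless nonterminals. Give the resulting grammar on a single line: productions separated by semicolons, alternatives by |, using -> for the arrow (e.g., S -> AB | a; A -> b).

No ε-productions.
After unit-elimination: S -> i | ij | jh | hTj; T -> i | ij.
TERM: introduce A -> h, C -> i, B -> j and substitute in every rule of length ≥2.
BIN: S -> ATB becomes S -> AD, D -> TB.

S -> i | AD | BA | CB; A -> h; B -> j; C -> i; D -> TB; T -> i | CB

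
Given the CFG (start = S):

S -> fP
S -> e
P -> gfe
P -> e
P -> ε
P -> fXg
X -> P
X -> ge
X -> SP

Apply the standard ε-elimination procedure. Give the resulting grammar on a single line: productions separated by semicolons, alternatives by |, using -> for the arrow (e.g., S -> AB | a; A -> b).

Nullable set: {P, X}.
S -> fP: P nullable, giving f | fP.
Drop P -> ε.
P -> fXg: X nullable, giving fXg | fg.
X -> P: P nullable, giving P.
X -> SP: P nullable, giving S | SP.
Unchanged (no nullable symbols): S -> e; P -> e; P -> gfe; X -> ge.

S -> e | f | fP; P -> e | fg | fXg | gfe; X -> P | S | SP | ge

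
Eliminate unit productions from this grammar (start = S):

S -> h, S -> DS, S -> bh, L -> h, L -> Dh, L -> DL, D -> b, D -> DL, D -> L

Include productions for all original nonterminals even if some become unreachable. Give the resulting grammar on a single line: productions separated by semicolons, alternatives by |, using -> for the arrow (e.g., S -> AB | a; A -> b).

S -> h | DS | bh; D -> b | h | DL | Dh; L -> h | DL | Dh

Unit productions: D->L.
Unit pairs (A ⇒* B via units): (D,L).
S: inherits non-unit rules of {S} → DS | bh | h.
D: inherits non-unit rules of {D, L} → DL | Dh | b | h.
L: inherits non-unit rules of {L} → DL | Dh | h.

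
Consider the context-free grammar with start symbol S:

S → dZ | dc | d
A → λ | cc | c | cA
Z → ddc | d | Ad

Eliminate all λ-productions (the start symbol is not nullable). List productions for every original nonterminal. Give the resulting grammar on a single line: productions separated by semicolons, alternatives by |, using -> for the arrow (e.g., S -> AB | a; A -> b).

S -> d | dZ | dc; A -> c | cA | cc; Z -> d | Ad | ddc

Nullable set: {A}.
Drop A -> λ.
A -> cA: A nullable, giving c | cA.
Z -> Ad: A nullable, giving Ad | d.
Unchanged (no nullable symbols): S -> d; S -> dZ; S -> dc; A -> c; A -> cc; Z -> d; Z -> ddc.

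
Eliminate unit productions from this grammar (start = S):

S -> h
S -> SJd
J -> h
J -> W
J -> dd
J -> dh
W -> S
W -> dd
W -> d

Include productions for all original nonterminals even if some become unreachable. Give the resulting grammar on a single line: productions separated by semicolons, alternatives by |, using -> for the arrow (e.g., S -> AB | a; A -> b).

S -> h | SJd; J -> d | h | dd | dh | SJd; W -> d | h | dd | SJd

Unit productions: J->W, W->S.
Unit pairs (A ⇒* B via units): (J,S), (J,W), (W,S).
S: inherits non-unit rules of {S} → SJd | h.
J: inherits non-unit rules of {J, S, W} → SJd | d | dd | dh | h.
W: inherits non-unit rules of {S, W} → SJd | d | dd | h.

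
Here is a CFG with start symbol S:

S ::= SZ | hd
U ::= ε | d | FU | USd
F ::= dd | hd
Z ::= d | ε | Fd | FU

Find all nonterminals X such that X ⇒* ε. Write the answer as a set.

{U, Z}

Directly nullable (have an ε-rule): {U, Z}.
Not nullable: F, S — each has a terminal in every rule's right-hand side or depends on a non-nullable symbol.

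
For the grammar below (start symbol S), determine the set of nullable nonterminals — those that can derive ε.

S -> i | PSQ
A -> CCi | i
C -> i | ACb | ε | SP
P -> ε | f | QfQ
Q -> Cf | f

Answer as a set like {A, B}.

Directly nullable (have an ε-rule): {C, P}.
Not nullable: A, Q, S — each has a terminal in every rule's right-hand side or depends on a non-nullable symbol.

{C, P}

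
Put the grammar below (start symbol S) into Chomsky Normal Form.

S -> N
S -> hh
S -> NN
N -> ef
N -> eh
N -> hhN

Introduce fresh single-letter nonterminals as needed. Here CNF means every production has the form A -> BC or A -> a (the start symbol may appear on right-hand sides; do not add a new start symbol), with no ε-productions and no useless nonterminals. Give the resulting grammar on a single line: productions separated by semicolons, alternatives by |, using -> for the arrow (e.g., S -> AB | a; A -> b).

No ε-productions.
After unit-elimination: S -> NN | ef | eh | hh | hhN; N -> ef | eh | hhN.
TERM: introduce A -> e, B -> f, C -> h and substitute in every rule of length ≥2.
BIN: N -> CCN becomes N -> CD, D -> CN; S -> CCN becomes S -> CE, E -> CN.

S -> AB | AC | CC | CE | NN; A -> e; B -> f; C -> h; D -> CN; E -> CN; N -> AB | AC | CD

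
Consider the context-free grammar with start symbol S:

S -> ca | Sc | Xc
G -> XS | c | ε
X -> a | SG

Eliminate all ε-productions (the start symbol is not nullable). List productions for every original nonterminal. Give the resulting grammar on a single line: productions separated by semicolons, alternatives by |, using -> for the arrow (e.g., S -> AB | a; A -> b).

S -> Sc | Xc | ca; G -> c | XS; X -> S | a | SG

Nullable set: {G}.
Drop G -> ε.
X -> SG: G nullable, giving S | SG.
Unchanged (no nullable symbols): S -> Sc; S -> Xc; S -> ca; G -> XS; G -> c; X -> a.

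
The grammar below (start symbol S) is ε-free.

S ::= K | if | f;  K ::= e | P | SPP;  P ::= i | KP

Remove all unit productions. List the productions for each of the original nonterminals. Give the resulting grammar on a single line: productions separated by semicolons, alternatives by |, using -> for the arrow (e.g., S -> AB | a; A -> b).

Unit productions: K->P, S->K.
Unit pairs (A ⇒* B via units): (K,P), (S,K), (S,P).
S: inherits non-unit rules of {K, P, S} → KP | SPP | e | f | i | if.
K: inherits non-unit rules of {K, P} → KP | SPP | e | i.
P: inherits non-unit rules of {P} → KP | i.

S -> e | f | i | KP | if | SPP; K -> e | i | KP | SPP; P -> i | KP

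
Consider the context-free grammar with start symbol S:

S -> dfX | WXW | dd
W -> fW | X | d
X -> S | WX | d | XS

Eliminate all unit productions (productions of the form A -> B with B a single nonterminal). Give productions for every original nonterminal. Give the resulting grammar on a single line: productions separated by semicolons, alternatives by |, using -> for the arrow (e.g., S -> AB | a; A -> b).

Unit productions: W->X, X->S.
Unit pairs (A ⇒* B via units): (W,S), (W,X), (X,S).
S: inherits non-unit rules of {S} → WXW | dd | dfX.
W: inherits non-unit rules of {S, W, X} → WX | WXW | XS | d | dd | dfX | fW.
X: inherits non-unit rules of {S, X} → WX | WXW | XS | d | dd | dfX.

S -> dd | WXW | dfX; W -> d | WX | XS | dd | fW | WXW | dfX; X -> d | WX | XS | dd | WXW | dfX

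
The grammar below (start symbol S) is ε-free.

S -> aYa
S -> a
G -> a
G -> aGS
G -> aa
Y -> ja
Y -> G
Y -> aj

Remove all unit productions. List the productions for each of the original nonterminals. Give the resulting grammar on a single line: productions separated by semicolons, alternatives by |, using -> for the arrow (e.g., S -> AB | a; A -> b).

S -> a | aYa; G -> a | aa | aGS; Y -> a | aa | aj | ja | aGS

Unit productions: Y->G.
Unit pairs (A ⇒* B via units): (Y,G).
S: inherits non-unit rules of {S} → a | aYa.
G: inherits non-unit rules of {G} → a | aGS | aa.
Y: inherits non-unit rules of {G, Y} → a | aGS | aa | aj | ja.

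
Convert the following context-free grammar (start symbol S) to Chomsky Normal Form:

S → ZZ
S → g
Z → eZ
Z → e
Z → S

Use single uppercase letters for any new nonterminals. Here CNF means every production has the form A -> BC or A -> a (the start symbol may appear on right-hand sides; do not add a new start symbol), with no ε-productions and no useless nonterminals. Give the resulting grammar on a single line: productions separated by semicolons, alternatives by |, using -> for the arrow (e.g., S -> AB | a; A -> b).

No ε-productions.
After unit-elimination: S -> g | ZZ; Z -> e | g | ZZ | eZ.
TERM: introduce A -> e and substitute in every rule of length ≥2.

S -> g | ZZ; A -> e; Z -> e | g | AZ | ZZ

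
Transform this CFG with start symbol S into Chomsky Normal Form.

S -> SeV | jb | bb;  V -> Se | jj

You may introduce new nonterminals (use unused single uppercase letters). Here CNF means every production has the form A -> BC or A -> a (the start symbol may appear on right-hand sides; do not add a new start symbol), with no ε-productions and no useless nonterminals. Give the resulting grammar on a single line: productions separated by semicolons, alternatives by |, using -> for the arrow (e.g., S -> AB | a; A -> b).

No ε-productions.
No unit productions to eliminate.
TERM: introduce B -> b, A -> e, C -> j and substitute in every rule of length ≥2.
BIN: S -> SAV becomes S -> SD, D -> AV.

S -> BB | CB | SD; A -> e; B -> b; C -> j; D -> AV; V -> CC | SA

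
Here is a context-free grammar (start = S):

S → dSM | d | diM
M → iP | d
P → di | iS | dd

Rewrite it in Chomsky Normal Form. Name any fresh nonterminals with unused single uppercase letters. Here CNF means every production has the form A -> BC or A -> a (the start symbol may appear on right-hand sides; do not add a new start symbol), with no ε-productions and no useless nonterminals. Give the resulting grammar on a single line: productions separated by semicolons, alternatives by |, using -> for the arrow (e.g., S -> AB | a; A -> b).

S -> d | BC | BD; A -> i; B -> d; C -> AM; D -> SM; M -> d | AP; P -> AS | BA | BB

No ε-productions.
No unit productions to eliminate.
TERM: introduce B -> d, A -> i and substitute in every rule of length ≥2.
BIN: S -> BAM becomes S -> BC, C -> AM; S -> BSM becomes S -> BD, D -> SM.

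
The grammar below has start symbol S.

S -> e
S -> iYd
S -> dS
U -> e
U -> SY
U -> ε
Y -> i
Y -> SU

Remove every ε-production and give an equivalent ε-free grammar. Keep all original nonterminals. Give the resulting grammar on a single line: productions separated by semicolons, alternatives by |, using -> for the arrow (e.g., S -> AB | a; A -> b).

S -> e | dS | iYd; U -> e | SY; Y -> S | i | SU

Nullable set: {U}.
Drop U -> ε.
Y -> SU: U nullable, giving S | SU.
Unchanged (no nullable symbols): S -> dS; S -> e; S -> iYd; U -> SY; U -> e; Y -> i.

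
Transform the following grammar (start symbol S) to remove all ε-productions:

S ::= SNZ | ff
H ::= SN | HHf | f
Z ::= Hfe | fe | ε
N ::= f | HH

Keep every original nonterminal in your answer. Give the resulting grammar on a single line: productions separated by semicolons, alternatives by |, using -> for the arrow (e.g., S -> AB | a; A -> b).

Nullable set: {Z}.
S -> SNZ: Z nullable, giving SN | SNZ.
Drop Z -> ε.
Unchanged (no nullable symbols): S -> ff; H -> HHf; H -> SN; H -> f; N -> HH; N -> f; Z -> Hfe; Z -> fe.

S -> SN | ff | SNZ; H -> f | SN | HHf; N -> f | HH; Z -> fe | Hfe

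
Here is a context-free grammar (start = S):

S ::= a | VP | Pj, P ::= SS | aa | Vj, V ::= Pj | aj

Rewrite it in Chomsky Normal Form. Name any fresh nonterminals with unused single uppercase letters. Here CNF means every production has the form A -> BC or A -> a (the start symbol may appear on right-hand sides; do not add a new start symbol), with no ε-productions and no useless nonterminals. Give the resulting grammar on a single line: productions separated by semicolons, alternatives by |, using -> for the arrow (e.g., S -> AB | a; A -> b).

S -> a | PA | VP; A -> j; B -> a; P -> BB | SS | VA; V -> BA | PA

No ε-productions.
No unit productions to eliminate.
TERM: introduce B -> a, A -> j and substitute in every rule of length ≥2.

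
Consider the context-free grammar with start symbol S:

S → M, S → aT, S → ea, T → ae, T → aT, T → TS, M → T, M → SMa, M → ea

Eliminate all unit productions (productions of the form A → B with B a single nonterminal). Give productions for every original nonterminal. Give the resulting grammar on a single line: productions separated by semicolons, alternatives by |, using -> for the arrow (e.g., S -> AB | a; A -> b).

S -> TS | aT | ae | ea | SMa; M -> TS | aT | ae | ea | SMa; T -> TS | aT | ae

Unit productions: M->T, S->M.
Unit pairs (A ⇒* B via units): (M,T), (S,M), (S,T).
S: inherits non-unit rules of {M, S, T} → SMa | TS | aT | ae | ea.
M: inherits non-unit rules of {M, T} → SMa | TS | aT | ae | ea.
T: inherits non-unit rules of {T} → TS | aT | ae.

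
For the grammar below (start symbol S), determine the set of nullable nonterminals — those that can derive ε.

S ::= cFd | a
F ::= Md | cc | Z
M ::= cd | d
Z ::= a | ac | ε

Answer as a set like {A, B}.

{F, Z}

Directly nullable (have an ε-rule): {Z}.
F is nullable via F -> Z (every symbol on the right is already known nullable).
Not nullable: M, S — each has a terminal in every rule's right-hand side or depends on a non-nullable symbol.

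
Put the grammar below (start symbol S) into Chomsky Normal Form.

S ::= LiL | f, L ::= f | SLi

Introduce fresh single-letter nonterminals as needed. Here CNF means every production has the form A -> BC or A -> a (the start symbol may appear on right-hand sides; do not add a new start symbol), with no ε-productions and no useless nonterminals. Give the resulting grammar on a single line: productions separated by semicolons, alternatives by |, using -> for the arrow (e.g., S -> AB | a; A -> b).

No ε-productions.
No unit productions to eliminate.
TERM: introduce A -> i and substitute in every rule of length ≥2.
BIN: L -> SLA becomes L -> SB, B -> LA; S -> LAL becomes S -> LC, C -> AL.

S -> f | LC; A -> i; B -> LA; C -> AL; L -> f | SB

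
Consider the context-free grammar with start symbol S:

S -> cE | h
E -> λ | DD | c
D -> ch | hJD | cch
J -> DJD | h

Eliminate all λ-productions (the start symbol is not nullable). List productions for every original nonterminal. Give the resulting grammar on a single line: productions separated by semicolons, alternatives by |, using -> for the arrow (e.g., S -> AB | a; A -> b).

S -> c | h | cE; D -> ch | cch | hJD; E -> c | DD; J -> h | DJD

Nullable set: {E}.
S -> cE: E nullable, giving c | cE.
Drop E -> λ.
Unchanged (no nullable symbols): S -> h; D -> cch; D -> ch; D -> hJD; E -> DD; E -> c; J -> DJD; J -> h.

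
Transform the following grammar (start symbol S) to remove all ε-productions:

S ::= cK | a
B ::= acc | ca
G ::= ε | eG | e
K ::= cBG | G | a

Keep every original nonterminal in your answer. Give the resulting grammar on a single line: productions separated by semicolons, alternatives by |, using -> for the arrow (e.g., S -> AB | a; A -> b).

S -> a | c | cK; B -> ca | acc; G -> e | eG; K -> G | a | cB | cBG

Nullable set: {G, K}.
S -> cK: K nullable, giving c | cK.
Drop G -> ε.
G -> eG: G nullable, giving e | eG.
K -> G: G nullable, giving G.
K -> cBG: G nullable, giving cB | cBG.
Unchanged (no nullable symbols): S -> a; B -> acc; B -> ca; G -> e; K -> a.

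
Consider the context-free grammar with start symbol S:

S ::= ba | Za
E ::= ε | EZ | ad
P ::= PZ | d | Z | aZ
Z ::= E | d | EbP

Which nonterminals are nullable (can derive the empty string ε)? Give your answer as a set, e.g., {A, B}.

{E, P, Z}

Directly nullable (have an ε-rule): {E}.
Z is nullable via Z -> E (every symbol on the right is already known nullable).
P is nullable via P -> Z (every symbol on the right is already known nullable).
Not nullable: S — each has a terminal in every rule's right-hand side or depends on a non-nullable symbol.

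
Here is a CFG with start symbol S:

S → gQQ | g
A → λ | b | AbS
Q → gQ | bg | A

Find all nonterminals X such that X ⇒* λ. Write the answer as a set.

{A, Q}

Directly nullable (have an ε-rule): {A}.
Q is nullable via Q -> A (every symbol on the right is already known nullable).
Not nullable: S — each has a terminal in every rule's right-hand side or depends on a non-nullable symbol.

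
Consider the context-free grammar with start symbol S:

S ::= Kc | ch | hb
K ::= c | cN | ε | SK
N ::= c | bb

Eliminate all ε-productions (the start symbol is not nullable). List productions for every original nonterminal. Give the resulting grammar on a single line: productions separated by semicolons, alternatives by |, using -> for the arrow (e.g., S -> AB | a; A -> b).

S -> c | Kc | ch | hb; K -> S | c | SK | cN; N -> c | bb

Nullable set: {K}.
S -> Kc: K nullable, giving Kc | c.
Drop K -> ε.
K -> SK: K nullable, giving S | SK.
Unchanged (no nullable symbols): S -> ch; S -> hb; K -> c; K -> cN; N -> bb; N -> c.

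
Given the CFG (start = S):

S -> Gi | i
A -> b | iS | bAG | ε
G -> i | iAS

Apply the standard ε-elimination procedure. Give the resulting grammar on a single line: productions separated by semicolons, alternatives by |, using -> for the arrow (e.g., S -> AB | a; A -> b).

S -> i | Gi; A -> b | bG | iS | bAG; G -> i | iS | iAS

Nullable set: {A}.
Drop A -> ε.
A -> bAG: A nullable, giving bAG | bG.
G -> iAS: A nullable, giving iAS | iS.
Unchanged (no nullable symbols): S -> Gi; S -> i; A -> b; A -> iS; G -> i.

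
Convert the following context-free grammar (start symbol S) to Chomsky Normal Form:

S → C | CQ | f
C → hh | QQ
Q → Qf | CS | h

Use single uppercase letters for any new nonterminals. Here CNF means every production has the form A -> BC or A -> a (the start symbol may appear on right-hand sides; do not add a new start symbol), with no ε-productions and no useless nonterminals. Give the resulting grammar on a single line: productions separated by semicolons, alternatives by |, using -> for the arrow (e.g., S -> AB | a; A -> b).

S -> f | AA | CQ | QQ; A -> h; B -> f; C -> AA | QQ; Q -> h | CS | QB

No ε-productions.
After unit-elimination: S -> f | CQ | QQ | hh; C -> QQ | hh; Q -> h | CS | Qf.
TERM: introduce B -> f, A -> h and substitute in every rule of length ≥2.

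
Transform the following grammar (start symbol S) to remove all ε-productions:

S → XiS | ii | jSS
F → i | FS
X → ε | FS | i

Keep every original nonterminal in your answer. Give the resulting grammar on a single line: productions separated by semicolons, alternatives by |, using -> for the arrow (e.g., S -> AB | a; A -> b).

S -> iS | ii | XiS | jSS; F -> i | FS; X -> i | FS

Nullable set: {X}.
S -> XiS: X nullable, giving XiS | iS.
Drop X -> ε.
Unchanged (no nullable symbols): S -> ii; S -> jSS; F -> FS; F -> i; X -> FS; X -> i.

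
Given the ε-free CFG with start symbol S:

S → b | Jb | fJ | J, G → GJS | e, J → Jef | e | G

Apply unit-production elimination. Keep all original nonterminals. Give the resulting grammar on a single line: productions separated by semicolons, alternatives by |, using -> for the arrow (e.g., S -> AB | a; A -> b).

S -> b | e | Jb | fJ | GJS | Jef; G -> e | GJS; J -> e | GJS | Jef

Unit productions: J->G, S->J.
Unit pairs (A ⇒* B via units): (J,G), (S,G), (S,J).
S: inherits non-unit rules of {G, J, S} → GJS | Jb | Jef | b | e | fJ.
G: inherits non-unit rules of {G} → GJS | e.
J: inherits non-unit rules of {G, J} → GJS | Jef | e.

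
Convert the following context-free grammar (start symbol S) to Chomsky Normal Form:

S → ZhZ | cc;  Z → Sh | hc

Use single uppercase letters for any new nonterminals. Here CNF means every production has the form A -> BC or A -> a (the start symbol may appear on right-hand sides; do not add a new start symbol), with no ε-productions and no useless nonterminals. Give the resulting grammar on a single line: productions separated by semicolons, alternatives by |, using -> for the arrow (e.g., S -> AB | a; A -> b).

No ε-productions.
No unit productions to eliminate.
TERM: introduce B -> c, A -> h and substitute in every rule of length ≥2.
BIN: S -> ZAZ becomes S -> ZC, C -> AZ.

S -> BB | ZC; A -> h; B -> c; C -> AZ; Z -> AB | SA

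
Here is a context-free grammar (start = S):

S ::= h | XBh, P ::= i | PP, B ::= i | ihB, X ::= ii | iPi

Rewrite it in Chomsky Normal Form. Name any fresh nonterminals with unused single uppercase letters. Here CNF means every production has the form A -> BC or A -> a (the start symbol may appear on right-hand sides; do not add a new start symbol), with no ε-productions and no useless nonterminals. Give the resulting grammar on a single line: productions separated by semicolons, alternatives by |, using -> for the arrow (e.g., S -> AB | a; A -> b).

No ε-productions.
No unit productions to eliminate.
TERM: introduce C -> h, A -> i and substitute in every rule of length ≥2.
BIN: B -> ACB becomes B -> AD, D -> CB; S -> XBC becomes S -> XE, E -> BC; X -> APA becomes X -> AF, F -> PA.

S -> h | XE; A -> i; B -> i | AD; C -> h; D -> CB; E -> BC; F -> PA; P -> i | PP; X -> AA | AF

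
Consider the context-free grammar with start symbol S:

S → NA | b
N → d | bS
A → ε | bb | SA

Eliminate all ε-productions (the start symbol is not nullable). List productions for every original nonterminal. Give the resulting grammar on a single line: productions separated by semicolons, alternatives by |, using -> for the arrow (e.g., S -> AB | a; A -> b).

Nullable set: {A}.
S -> NA: A nullable, giving N | NA.
Drop A -> ε.
A -> SA: A nullable, giving S | SA.
Unchanged (no nullable symbols): S -> b; A -> bb; N -> bS; N -> d.

S -> N | b | NA; A -> S | SA | bb; N -> d | bS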